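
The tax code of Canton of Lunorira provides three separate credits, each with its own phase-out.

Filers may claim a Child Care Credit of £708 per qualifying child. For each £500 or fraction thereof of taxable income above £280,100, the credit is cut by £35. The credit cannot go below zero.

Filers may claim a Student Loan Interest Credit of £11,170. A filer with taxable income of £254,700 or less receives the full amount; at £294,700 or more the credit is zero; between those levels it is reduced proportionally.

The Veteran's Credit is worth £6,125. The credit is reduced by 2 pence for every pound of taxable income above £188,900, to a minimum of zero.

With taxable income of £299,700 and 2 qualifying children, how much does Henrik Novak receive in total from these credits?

Child Care Credit: base = 2 × £708 = £1,416. income exceeds £280,100 by £19,600, which is 40 full-or-partial £500 increments; reduction = 40 × £35 = £1,400, leaving £16.
Student Loan Interest Credit: £299,700 is at or above £294,700, so the credit is £0.
Veteran's Credit: 2% of the £110,800 excess over £188,900 is £2,216; credit = £6,125 − £2,216 = £3,909.
Total: £16 + £0 + £3,909 = £3,925.

£3,925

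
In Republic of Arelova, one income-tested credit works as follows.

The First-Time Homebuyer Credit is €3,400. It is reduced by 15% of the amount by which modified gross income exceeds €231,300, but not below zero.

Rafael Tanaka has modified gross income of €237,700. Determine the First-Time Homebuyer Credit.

€2,440

First-Time Homebuyer Credit: 15% of the €6,400 excess over €231,300 is €960; credit = €3,400 − €960 = €2,440.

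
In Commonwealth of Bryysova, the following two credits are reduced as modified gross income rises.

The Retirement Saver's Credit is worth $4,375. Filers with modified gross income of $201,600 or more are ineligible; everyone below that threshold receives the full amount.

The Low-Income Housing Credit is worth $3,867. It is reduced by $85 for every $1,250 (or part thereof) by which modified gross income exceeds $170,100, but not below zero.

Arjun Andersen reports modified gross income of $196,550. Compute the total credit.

$6,372

Retirement Saver's Credit: $196,550 is below the $201,600 cutoff, so the full $4,375 applies.
Low-Income Housing Credit: income exceeds $170,100 by $26,450, which is 22 full-or-partial $1,250 increments; reduction = 22 × $85 = $1,870, leaving $1,997.
Total: $4,375 + $1,997 = $6,372.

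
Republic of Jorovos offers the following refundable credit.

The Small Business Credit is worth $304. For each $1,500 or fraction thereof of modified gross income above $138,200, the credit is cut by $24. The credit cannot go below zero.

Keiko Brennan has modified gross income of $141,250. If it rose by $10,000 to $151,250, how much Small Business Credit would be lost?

At $141,250 — income exceeds $138,200 by $3,050, which is 3 full-or-partial $1,500 increments; reduction = 3 × $24 = $72, leaving $232.
At $151,250 — income exceeds $138,200 by $13,050, which is 9 full-or-partial $1,500 increments; reduction = 9 × $24 = $216, leaving $88.
Lost: $232 − $88 = $144.

$144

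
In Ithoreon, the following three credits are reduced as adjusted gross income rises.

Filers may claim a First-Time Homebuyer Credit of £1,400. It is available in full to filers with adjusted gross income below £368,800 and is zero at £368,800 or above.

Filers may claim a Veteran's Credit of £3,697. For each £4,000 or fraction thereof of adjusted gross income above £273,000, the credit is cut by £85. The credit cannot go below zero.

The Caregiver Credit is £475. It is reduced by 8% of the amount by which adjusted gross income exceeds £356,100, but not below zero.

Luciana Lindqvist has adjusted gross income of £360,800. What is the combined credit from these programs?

£3,326

First-Time Homebuyer Credit: £360,800 is below the £368,800 cutoff, so the full £1,400 applies.
Veteran's Credit: income exceeds £273,000 by £87,800, which is 22 full-or-partial £4,000 increments; reduction = 22 × £85 = £1,870, leaving £1,827.
Caregiver Credit: 8% of the £4,700 excess over £356,100 is £376; credit = £475 − £376 = £99.
Total: £1,400 + £1,827 + £99 = £3,326.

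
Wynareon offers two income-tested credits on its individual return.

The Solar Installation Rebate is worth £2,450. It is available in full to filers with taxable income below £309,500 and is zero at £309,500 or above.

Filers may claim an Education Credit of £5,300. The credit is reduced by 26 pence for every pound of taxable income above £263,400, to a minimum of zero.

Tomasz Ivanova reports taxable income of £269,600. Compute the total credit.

£6,138

Solar Installation Rebate: £269,600 is below the £309,500 cutoff, so the full £2,450 applies.
Education Credit: 26% of the £6,200 excess over £263,400 is £1,612; credit = £5,300 − £1,612 = £3,688.
Total: £2,450 + £3,688 = £6,138.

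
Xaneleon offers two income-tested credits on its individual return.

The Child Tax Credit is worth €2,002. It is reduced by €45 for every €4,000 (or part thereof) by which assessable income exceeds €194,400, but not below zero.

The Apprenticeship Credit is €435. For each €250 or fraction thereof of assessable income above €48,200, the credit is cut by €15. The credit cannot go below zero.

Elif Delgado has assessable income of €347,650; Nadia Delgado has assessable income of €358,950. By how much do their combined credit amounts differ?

€135

Elif (€347,650): Child Tax Credit: income exceeds €194,400 by €153,250, which is 39 full-or-partial €4,000 increments; reduction = 39 × €45 = €1,755, leaving €247. Apprenticeship Credit: income exceeds €48,200 by €299,450 → 1198 increments × €15 = €17,970 ≥ base, so the credit is €0. total €247 + €0 = €247
Nadia (€358,950): Child Tax Credit: income exceeds €194,400 by €164,550, which is 42 full-or-partial €4,000 increments; reduction = 42 × €45 = €1,890, leaving €112. Apprenticeship Credit: income exceeds €48,200 by €310,750 → 1243 increments × €15 = €18,645 ≥ base, so the credit is €0. total €112 + €0 = €112
Difference: |€247 − €112| = €135.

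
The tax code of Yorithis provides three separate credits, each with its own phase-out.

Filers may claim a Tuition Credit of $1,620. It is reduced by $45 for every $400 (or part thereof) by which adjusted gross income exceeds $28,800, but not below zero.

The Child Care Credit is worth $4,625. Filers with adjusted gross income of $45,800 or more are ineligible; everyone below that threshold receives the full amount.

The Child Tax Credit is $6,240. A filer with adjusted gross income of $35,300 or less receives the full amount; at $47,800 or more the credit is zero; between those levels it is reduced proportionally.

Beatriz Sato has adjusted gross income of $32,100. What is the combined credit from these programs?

$12,080

Tuition Credit: income exceeds $28,800 by $3,300, which is 9 full-or-partial $400 increments; reduction = 9 × $45 = $405, leaving $1,215.
Child Care Credit: $32,100 is below the $45,800 cutoff, so the full $4,625 applies.
Child Tax Credit: $32,100 is at or below the $35,300 threshold, so the full $6,240 applies.
Total: $1,215 + $4,625 + $6,240 = $12,080.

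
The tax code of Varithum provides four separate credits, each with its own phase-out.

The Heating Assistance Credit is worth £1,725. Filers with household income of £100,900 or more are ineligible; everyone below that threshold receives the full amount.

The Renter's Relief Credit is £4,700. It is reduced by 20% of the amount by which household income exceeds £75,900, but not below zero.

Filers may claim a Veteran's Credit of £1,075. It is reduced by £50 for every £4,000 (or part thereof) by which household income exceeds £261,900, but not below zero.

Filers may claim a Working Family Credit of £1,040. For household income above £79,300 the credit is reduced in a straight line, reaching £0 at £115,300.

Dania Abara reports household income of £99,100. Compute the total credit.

Heating Assistance Credit: £99,100 is below the £100,900 cutoff, so the full £1,725 applies.
Renter's Relief Credit: 20% of the £23,200 excess over £75,900 is £4,640; credit = £4,700 − £4,640 = £60.
Veteran's Credit: £99,100 is at or below the £261,900 threshold, so the full £1,075 applies.
Working Family Credit: £99,100 is £19,800 into a £36,000 phase-out range, leaving 16,200/36,000 of the credit: £1,040 × 16,200/36,000 = £468.
Total: £1,725 + £60 + £1,075 + £468 = £3,328.

£3,328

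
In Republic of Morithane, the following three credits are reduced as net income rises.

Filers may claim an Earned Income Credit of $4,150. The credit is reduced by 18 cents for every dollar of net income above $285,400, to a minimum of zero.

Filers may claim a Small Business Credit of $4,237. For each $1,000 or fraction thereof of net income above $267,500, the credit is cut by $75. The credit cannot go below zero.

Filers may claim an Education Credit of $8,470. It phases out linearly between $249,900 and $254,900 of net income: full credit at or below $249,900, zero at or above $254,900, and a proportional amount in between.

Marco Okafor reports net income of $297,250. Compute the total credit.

$4,004

Earned Income Credit: 18% of the $11,850 excess over $285,400 is $2,133; credit = $4,150 − $2,133 = $2,017.
Small Business Credit: income exceeds $267,500 by $29,750, which is 30 full-or-partial $1,000 increments; reduction = 30 × $75 = $2,250, leaving $1,987.
Education Credit: $297,250 is at or above $254,900, so the credit is $0.
Total: $2,017 + $1,987 + $0 = $4,004.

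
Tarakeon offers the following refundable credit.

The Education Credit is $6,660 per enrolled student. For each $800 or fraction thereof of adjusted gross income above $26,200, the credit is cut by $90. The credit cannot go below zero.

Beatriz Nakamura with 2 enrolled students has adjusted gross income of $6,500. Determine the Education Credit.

$13,320

Education Credit: base = 2 × $6,660 = $13,320. $6,500 is at or below the $26,200 threshold, so the full $13,320 applies.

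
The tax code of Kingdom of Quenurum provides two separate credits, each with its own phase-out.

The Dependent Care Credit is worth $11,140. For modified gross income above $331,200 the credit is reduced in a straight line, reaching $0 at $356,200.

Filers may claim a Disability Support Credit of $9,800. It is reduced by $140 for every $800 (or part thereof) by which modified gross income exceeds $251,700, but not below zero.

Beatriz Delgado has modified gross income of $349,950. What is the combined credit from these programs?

Dependent Care Credit: $349,950 is $18,750 into a $25,000 phase-out range, leaving 6,250/25,000 of the credit: $11,140 × 6,250/25,000 = $2,785.
Disability Support Credit: income exceeds $251,700 by $98,250 → 123 increments × $140 = $17,220 ≥ base, so the credit is $0.
Total: $2,785 + $0 = $2,785.

$2,785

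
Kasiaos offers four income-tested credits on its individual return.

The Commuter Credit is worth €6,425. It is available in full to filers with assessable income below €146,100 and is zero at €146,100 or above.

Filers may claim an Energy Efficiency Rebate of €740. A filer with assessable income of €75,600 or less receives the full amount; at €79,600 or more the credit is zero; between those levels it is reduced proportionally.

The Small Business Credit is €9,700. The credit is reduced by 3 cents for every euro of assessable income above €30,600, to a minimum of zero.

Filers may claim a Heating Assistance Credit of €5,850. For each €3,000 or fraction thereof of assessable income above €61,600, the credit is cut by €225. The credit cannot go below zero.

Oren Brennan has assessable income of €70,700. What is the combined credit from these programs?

€20,612

Commuter Credit: €70,700 is below the €146,100 cutoff, so the full €6,425 applies.
Energy Efficiency Rebate: €70,700 is at or below the €75,600 threshold, so the full €740 applies.
Small Business Credit: 3% of the €40,100 excess over €30,600 is €1,203; credit = €9,700 − €1,203 = €8,497.
Heating Assistance Credit: income exceeds €61,600 by €9,100, which is 4 full-or-partial €3,000 increments; reduction = 4 × €225 = €900, leaving €4,950.
Total: €6,425 + €740 + €8,497 + €4,950 = €20,612.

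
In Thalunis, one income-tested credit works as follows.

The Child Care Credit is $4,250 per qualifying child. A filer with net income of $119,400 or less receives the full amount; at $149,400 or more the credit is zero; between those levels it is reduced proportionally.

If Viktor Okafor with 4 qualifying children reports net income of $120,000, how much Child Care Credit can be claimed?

$16,660

Child Care Credit: base = 4 × $4,250 = $17,000. $120,000 is $600 into a $30,000 phase-out range, leaving 29,400/30,000 of the credit: $17,000 × 29,400/30,000 = $16,660.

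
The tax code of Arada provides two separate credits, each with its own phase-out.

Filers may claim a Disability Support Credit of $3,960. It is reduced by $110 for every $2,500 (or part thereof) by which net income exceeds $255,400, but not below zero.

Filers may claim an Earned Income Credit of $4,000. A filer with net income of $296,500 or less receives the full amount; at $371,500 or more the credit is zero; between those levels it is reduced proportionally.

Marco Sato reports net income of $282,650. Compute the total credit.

Disability Support Credit: income exceeds $255,400 by $27,250, which is 11 full-or-partial $2,500 increments; reduction = 11 × $110 = $1,210, leaving $2,750.
Earned Income Credit: $282,650 is at or below the $296,500 threshold, so the full $4,000 applies.
Total: $2,750 + $4,000 = $6,750.

$6,750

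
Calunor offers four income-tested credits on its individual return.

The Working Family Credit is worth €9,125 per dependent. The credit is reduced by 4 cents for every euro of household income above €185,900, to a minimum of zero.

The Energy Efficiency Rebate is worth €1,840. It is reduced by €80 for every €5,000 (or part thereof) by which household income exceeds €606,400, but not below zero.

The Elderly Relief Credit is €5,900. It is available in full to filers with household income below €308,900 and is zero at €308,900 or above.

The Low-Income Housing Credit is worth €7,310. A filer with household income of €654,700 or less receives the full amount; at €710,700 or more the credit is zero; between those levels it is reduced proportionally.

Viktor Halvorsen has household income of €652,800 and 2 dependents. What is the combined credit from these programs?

€8,350

Working Family Credit: base = 2 × €9,125 = €18,250. 4% of the €466,900 excess over €185,900 is €18,676 ≥ base, so the credit is €0.
Energy Efficiency Rebate: income exceeds €606,400 by €46,400, which is 10 full-or-partial €5,000 increments; reduction = 10 × €80 = €800, leaving €1,040.
Elderly Relief Credit: €652,800 meets or exceeds the €308,900 cutoff, so the credit is €0.
Low-Income Housing Credit: €652,800 is at or below the €654,700 threshold, so the full €7,310 applies.
Total: €0 + €1,040 + €0 + €7,310 = €8,350.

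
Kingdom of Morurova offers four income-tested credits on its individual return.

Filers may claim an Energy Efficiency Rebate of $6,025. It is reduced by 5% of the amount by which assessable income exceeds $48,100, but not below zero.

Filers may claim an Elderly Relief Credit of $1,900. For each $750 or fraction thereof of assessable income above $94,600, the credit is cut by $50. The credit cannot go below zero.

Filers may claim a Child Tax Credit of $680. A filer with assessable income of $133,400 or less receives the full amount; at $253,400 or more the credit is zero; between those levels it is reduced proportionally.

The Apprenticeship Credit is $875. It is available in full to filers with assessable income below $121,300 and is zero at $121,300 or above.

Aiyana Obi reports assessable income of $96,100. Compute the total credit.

$6,980

Energy Efficiency Rebate: 5% of the $48,000 excess over $48,100 is $2,400; credit = $6,025 − $2,400 = $3,625.
Elderly Relief Credit: income exceeds $94,600 by $1,500, which is 2 full-or-partial $750 increments; reduction = 2 × $50 = $100, leaving $1,800.
Child Tax Credit: $96,100 is at or below the $133,400 threshold, so the full $680 applies.
Apprenticeship Credit: $96,100 is below the $121,300 cutoff, so the full $875 applies.
Total: $3,625 + $1,800 + $680 + $875 = $6,980.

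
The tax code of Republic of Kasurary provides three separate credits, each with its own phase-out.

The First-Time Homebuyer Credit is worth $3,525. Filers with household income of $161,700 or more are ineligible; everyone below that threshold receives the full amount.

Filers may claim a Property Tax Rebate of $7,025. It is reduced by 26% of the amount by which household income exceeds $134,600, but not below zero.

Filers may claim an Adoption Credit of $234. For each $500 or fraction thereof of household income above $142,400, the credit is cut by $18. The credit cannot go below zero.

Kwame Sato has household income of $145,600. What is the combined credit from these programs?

First-Time Homebuyer Credit: $145,600 is below the $161,700 cutoff, so the full $3,525 applies.
Property Tax Rebate: 26% of the $11,000 excess over $134,600 is $2,860; credit = $7,025 − $2,860 = $4,165.
Adoption Credit: income exceeds $142,400 by $3,200, which is 7 full-or-partial $500 increments; reduction = 7 × $18 = $126, leaving $108.
Total: $3,525 + $4,165 + $108 = $7,798.

$7,798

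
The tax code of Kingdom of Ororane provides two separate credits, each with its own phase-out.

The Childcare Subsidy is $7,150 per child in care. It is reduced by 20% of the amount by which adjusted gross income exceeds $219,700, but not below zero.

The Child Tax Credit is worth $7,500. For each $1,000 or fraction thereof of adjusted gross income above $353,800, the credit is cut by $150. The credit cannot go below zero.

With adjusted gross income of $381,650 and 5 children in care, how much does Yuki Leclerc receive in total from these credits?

$6,660

Childcare Subsidy: base = 5 × $7,150 = $35,750. 20% of the $161,950 excess over $219,700 is $32,390; credit = $35,750 − $32,390 = $3,360.
Child Tax Credit: income exceeds $353,800 by $27,850, which is 28 full-or-partial $1,000 increments; reduction = 28 × $150 = $4,200, leaving $3,300.
Total: $3,360 + $3,300 = $6,660.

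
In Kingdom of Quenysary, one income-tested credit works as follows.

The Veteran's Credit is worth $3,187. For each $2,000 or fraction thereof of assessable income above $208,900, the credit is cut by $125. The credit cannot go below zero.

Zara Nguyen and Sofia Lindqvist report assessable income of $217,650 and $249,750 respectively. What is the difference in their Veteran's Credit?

Zara ($217,650): Veteran's Credit: income exceeds $208,900 by $8,750, which is 5 full-or-partial $2,000 increments; reduction = 5 × $125 = $625, leaving $2,562.
Sofia ($249,750): Veteran's Credit: income exceeds $208,900 by $40,850, which is 21 full-or-partial $2,000 increments; reduction = 21 × $125 = $2,625, leaving $562.
Difference: |$2,562 − $562| = $2,000.

$2,000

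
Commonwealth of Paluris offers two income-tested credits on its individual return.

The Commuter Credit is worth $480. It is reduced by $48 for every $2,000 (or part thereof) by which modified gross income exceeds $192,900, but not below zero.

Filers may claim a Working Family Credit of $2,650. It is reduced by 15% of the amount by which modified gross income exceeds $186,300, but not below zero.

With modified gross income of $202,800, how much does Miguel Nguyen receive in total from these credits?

$415

Commuter Credit: income exceeds $192,900 by $9,900, which is 5 full-or-partial $2,000 increments; reduction = 5 × $48 = $240, leaving $240.
Working Family Credit: 15% of the $16,500 excess over $186,300 is $2,475; credit = $2,650 − $2,475 = $175.
Total: $240 + $175 = $415.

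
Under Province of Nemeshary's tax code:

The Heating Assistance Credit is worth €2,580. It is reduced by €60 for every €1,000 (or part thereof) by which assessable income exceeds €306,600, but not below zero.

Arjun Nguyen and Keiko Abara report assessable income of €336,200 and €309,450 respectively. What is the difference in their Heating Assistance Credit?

Arjun (€336,200): Heating Assistance Credit: income exceeds €306,600 by €29,600, which is 30 full-or-partial €1,000 increments; reduction = 30 × €60 = €1,800, leaving €780.
Keiko (€309,450): Heating Assistance Credit: income exceeds €306,600 by €2,850, which is 3 full-or-partial €1,000 increments; reduction = 3 × €60 = €180, leaving €2,400.
Difference: |€780 − €2,400| = €1,620.

€1,620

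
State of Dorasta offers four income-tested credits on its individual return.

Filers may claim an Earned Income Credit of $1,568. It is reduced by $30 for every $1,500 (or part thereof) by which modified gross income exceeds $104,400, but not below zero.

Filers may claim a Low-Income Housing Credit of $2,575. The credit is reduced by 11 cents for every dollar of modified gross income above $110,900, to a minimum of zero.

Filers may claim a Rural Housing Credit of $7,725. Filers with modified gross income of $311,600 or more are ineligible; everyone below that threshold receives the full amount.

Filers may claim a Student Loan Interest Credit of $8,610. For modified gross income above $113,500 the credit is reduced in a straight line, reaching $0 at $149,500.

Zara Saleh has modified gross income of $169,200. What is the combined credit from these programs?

$7,973

Earned Income Credit: income exceeds $104,400 by $64,800, which is 44 full-or-partial $1,500 increments; reduction = 44 × $30 = $1,320, leaving $248.
Low-Income Housing Credit: 11% of the $58,300 excess over $110,900 is $6,413 ≥ base, so the credit is $0.
Rural Housing Credit: $169,200 is below the $311,600 cutoff, so the full $7,725 applies.
Student Loan Interest Credit: $169,200 is at or above $149,500, so the credit is $0.
Total: $248 + $0 + $7,725 + $0 = $7,973.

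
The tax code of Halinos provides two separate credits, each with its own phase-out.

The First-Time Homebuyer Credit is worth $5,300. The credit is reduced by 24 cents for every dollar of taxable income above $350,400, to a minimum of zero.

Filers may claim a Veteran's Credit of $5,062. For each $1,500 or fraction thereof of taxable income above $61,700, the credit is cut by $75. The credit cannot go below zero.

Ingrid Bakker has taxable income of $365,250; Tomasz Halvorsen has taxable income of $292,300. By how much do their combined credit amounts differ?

$3,564

Ingrid ($365,250): First-Time Homebuyer Credit: 24% of the $14,850 excess over $350,400 is $3,564; credit = $5,300 − $3,564 = $1,736. Veteran's Credit: income exceeds $61,700 by $303,550 → 203 increments × $75 = $15,225 ≥ base, so the credit is $0. total $1,736 + $0 = $1,736
Tomasz ($292,300): First-Time Homebuyer Credit: $292,300 is at or below the $350,400 threshold, so the full $5,300 applies. Veteran's Credit: income exceeds $61,700 by $230,600 → 154 increments × $75 = $11,550 ≥ base, so the credit is $0. total $5,300 + $0 = $5,300
Difference: |$1,736 − $5,300| = $3,564.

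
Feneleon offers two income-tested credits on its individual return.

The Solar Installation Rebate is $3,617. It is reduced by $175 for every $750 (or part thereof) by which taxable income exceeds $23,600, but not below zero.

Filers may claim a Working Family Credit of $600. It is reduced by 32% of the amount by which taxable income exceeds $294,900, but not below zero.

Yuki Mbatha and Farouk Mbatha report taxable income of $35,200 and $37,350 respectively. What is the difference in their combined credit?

Yuki ($35,200): Solar Installation Rebate: income exceeds $23,600 by $11,600, which is 16 full-or-partial $750 increments; reduction = 16 × $175 = $2,800, leaving $817. Working Family Credit: $35,200 is at or below the $294,900 threshold, so the full $600 applies. total $817 + $600 = $1,417
Farouk ($37,350): Solar Installation Rebate: income exceeds $23,600 by $13,750, which is 19 full-or-partial $750 increments; reduction = 19 × $175 = $3,325, leaving $292. Working Family Credit: $37,350 is at or below the $294,900 threshold, so the full $600 applies. total $292 + $600 = $892
Difference: |$1,417 − $892| = $525.

$525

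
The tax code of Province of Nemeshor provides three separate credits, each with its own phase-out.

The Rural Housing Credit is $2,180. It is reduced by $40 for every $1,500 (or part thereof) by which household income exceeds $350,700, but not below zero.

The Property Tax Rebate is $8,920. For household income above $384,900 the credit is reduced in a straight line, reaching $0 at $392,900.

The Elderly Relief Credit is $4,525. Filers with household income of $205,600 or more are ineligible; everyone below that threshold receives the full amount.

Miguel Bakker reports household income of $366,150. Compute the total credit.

$10,660

Rural Housing Credit: income exceeds $350,700 by $15,450, which is 11 full-or-partial $1,500 increments; reduction = 11 × $40 = $440, leaving $1,740.
Property Tax Rebate: $366,150 is at or below the $384,900 threshold, so the full $8,920 applies.
Elderly Relief Credit: $366,150 meets or exceeds the $205,600 cutoff, so the credit is $0.
Total: $1,740 + $8,920 + $0 = $10,660.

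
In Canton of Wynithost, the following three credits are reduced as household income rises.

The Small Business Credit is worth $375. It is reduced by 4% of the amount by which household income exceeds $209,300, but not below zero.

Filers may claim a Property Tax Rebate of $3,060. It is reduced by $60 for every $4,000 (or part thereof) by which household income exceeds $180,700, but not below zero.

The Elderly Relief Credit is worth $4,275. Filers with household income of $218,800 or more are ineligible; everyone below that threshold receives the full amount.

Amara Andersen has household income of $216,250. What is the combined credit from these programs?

Small Business Credit: 4% of the $6,950 excess over $209,300 is $278; credit = $375 − $278 = $97.
Property Tax Rebate: income exceeds $180,700 by $35,550, which is 9 full-or-partial $4,000 increments; reduction = 9 × $60 = $540, leaving $2,520.
Elderly Relief Credit: $216,250 is below the $218,800 cutoff, so the full $4,275 applies.
Total: $97 + $2,520 + $4,275 = $6,892.

$6,892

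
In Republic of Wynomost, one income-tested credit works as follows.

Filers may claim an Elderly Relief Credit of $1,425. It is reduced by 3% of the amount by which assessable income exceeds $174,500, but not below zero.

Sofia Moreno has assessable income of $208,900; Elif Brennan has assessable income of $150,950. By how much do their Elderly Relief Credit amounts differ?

$1,032

Sofia ($208,900): Elderly Relief Credit: 3% of the $34,400 excess over $174,500 is $1,032; credit = $1,425 − $1,032 = $393.
Elif ($150,950): Elderly Relief Credit: $150,950 is at or below the $174,500 threshold, so the full $1,425 applies.
Difference: |$393 − $1,425| = $1,032.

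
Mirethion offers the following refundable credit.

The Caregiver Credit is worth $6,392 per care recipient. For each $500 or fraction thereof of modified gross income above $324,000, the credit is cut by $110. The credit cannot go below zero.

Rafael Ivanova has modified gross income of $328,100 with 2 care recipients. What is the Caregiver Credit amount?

$11,794

Caregiver Credit: base = 2 × $6,392 = $12,784. income exceeds $324,000 by $4,100, which is 9 full-or-partial $500 increments; reduction = 9 × $110 = $990, leaving $11,794.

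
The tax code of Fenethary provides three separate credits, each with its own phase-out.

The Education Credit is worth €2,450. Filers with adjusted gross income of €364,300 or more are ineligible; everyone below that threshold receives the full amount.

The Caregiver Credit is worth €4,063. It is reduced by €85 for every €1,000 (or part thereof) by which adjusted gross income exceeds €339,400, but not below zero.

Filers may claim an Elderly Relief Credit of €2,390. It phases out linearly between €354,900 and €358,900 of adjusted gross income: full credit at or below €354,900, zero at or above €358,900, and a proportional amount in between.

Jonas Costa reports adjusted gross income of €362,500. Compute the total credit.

€4,473

Education Credit: €362,500 is below the €364,300 cutoff, so the full €2,450 applies.
Caregiver Credit: income exceeds €339,400 by €23,100, which is 24 full-or-partial €1,000 increments; reduction = 24 × €85 = €2,040, leaving €2,023.
Elderly Relief Credit: €362,500 is at or above €358,900, so the credit is €0.
Total: €2,450 + €2,023 + €0 = €4,473.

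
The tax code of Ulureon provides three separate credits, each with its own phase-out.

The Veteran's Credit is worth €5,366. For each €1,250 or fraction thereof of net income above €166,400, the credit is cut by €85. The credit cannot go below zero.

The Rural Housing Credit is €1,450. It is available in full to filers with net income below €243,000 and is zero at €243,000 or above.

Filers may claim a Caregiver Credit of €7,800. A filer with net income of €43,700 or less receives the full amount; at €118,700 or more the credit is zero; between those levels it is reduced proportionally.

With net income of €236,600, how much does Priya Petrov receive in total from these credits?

€1,971

Veteran's Credit: income exceeds €166,400 by €70,200, which is 57 full-or-partial €1,250 increments; reduction = 57 × €85 = €4,845, leaving €521.
Rural Housing Credit: €236,600 is below the €243,000 cutoff, so the full €1,450 applies.
Caregiver Credit: €236,600 is at or above €118,700, so the credit is €0.
Total: €521 + €1,450 + €0 = €1,971.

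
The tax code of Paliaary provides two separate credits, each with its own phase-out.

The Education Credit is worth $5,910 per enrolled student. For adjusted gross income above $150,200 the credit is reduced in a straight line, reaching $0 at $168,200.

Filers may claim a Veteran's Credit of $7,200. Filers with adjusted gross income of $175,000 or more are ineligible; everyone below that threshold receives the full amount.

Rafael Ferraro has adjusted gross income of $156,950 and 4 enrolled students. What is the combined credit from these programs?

Education Credit: base = 4 × $5,910 = $23,640. $156,950 is $6,750 into a $18,000 phase-out range, leaving 11,250/18,000 of the credit: $23,640 × 11,250/18,000 = $14,775.
Veteran's Credit: $156,950 is below the $175,000 cutoff, so the full $7,200 applies.
Total: $14,775 + $7,200 = $21,975.

$21,975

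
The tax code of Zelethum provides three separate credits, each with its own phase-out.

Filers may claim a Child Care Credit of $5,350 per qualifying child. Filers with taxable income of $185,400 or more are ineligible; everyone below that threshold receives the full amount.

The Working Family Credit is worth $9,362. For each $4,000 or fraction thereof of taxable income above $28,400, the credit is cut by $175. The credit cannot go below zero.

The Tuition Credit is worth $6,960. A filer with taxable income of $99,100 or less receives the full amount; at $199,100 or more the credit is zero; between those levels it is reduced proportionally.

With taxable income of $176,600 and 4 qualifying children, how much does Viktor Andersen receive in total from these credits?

Child Care Credit: base = 4 × $5,350 = $21,400. $176,600 is below the $185,400 cutoff, so the full $21,400 applies.
Working Family Credit: income exceeds $28,400 by $148,200, which is 38 full-or-partial $4,000 increments; reduction = 38 × $175 = $6,650, leaving $2,712.
Tuition Credit: $176,600 is $77,500 into a $100,000 phase-out range, leaving 22,500/100,000 of the credit: $6,960 × 22,500/100,000 = $1,566.
Total: $21,400 + $2,712 + $1,566 = $25,678.

$25,678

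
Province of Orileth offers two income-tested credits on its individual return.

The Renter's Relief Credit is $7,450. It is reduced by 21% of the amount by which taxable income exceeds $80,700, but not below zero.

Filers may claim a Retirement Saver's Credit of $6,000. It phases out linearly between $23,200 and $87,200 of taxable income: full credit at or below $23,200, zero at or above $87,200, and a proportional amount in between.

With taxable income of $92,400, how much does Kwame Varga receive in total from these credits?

Renter's Relief Credit: 21% of the $11,700 excess over $80,700 is $2,457; credit = $7,450 − $2,457 = $4,993.
Retirement Saver's Credit: $92,400 is at or above $87,200, so the credit is $0.
Total: $4,993 + $0 = $4,993.

$4,993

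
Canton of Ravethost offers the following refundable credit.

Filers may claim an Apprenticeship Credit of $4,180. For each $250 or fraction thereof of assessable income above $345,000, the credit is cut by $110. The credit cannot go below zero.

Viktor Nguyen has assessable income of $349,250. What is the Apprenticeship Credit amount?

Apprenticeship Credit: income exceeds $345,000 by $4,250, which is 17 full-or-partial $250 increments; reduction = 17 × $110 = $1,870, leaving $2,310.

$2,310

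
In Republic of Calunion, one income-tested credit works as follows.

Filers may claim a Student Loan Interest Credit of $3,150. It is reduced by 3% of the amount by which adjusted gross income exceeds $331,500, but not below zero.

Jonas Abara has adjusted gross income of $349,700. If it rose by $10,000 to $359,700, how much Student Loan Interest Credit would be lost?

At $349,700 — 3% of the $18,200 excess over $331,500 is $546; credit = $3,150 − $546 = $2,604.
At $359,700 — 3% of the $28,200 excess over $331,500 is $846; credit = $3,150 − $846 = $2,304.
Lost: $2,604 − $2,304 = $300.

$300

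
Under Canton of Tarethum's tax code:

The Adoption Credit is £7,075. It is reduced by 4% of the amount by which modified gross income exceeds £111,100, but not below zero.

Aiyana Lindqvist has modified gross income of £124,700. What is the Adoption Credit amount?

£6,531

Adoption Credit: 4% of the £13,600 excess over £111,100 is £544; credit = £7,075 − £544 = £6,531.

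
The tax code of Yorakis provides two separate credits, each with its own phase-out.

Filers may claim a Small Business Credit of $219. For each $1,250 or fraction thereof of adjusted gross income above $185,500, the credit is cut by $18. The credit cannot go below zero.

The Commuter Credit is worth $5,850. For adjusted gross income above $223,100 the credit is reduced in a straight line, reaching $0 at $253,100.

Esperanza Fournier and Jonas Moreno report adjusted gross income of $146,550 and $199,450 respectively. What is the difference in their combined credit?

$216

Esperanza ($146,550): Small Business Credit: $146,550 is at or below the $185,500 threshold, so the full $219 applies. Commuter Credit: $146,550 is at or below the $223,100 threshold, so the full $5,850 applies. total $219 + $5,850 = $6,069
Jonas ($199,450): Small Business Credit: income exceeds $185,500 by $13,950, which is 12 full-or-partial $1,250 increments; reduction = 12 × $18 = $216, leaving $3. Commuter Credit: $199,450 is at or below the $223,100 threshold, so the full $5,850 applies. total $3 + $5,850 = $5,853
Difference: |$6,069 − $5,853| = $216.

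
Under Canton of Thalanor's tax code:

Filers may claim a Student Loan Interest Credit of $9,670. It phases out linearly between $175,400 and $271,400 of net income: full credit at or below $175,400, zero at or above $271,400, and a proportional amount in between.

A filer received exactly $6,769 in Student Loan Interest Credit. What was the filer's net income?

$6,769 is 6,769/9,670 of the full $9,670, so 2,901/9,670 of the $96,000 range has been used: income = $175,400 + $96,000 × 2,901/9,670 = $204,200.

$204,200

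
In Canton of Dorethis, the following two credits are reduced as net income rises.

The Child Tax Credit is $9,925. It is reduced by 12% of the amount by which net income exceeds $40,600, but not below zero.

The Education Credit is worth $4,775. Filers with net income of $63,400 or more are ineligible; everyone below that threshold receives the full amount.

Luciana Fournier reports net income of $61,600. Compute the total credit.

Child Tax Credit: 12% of the $21,000 excess over $40,600 is $2,520; credit = $9,925 − $2,520 = $7,405.
Education Credit: $61,600 is below the $63,400 cutoff, so the full $4,775 applies.
Total: $7,405 + $4,775 = $12,180.

$12,180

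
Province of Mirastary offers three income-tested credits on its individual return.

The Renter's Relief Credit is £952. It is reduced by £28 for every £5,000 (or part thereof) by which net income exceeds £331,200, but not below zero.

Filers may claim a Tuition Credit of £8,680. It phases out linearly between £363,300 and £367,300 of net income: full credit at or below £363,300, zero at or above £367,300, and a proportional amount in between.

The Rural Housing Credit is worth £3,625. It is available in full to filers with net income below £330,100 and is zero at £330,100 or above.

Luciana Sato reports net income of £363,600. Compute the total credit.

£8,785

Renter's Relief Credit: income exceeds £331,200 by £32,400, which is 7 full-or-partial £5,000 increments; reduction = 7 × £28 = £196, leaving £756.
Tuition Credit: £363,600 is £300 into a £4,000 phase-out range, leaving 3,700/4,000 of the credit: £8,680 × 3,700/4,000 = £8,029.
Rural Housing Credit: £363,600 meets or exceeds the £330,100 cutoff, so the credit is £0.
Total: £756 + £8,029 + £0 = £8,785.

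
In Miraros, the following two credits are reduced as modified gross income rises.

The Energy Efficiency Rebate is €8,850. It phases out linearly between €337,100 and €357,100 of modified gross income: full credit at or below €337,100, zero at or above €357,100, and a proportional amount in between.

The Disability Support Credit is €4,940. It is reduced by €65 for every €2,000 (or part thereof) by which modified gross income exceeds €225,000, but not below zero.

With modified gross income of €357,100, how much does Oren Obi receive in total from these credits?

€585

Energy Efficiency Rebate: €357,100 is at or above €357,100, so the credit is €0.
Disability Support Credit: income exceeds €225,000 by €132,100, which is 67 full-or-partial €2,000 increments; reduction = 67 × €65 = €4,355, leaving €585.
Total: €0 + €585 = €585.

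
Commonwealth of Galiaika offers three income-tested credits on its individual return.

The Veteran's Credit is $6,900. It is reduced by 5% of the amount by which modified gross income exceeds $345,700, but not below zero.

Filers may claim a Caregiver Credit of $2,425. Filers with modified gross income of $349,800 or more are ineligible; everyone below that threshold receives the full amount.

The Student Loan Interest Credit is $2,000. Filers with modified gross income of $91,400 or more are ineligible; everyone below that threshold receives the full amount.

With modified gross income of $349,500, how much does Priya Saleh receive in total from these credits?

$9,135

Veteran's Credit: 5% of the $3,800 excess over $345,700 is $190; credit = $6,900 − $190 = $6,710.
Caregiver Credit: $349,500 is below the $349,800 cutoff, so the full $2,425 applies.
Student Loan Interest Credit: $349,500 meets or exceeds the $91,400 cutoff, so the credit is $0.
Total: $6,710 + $2,425 + $0 = $9,135.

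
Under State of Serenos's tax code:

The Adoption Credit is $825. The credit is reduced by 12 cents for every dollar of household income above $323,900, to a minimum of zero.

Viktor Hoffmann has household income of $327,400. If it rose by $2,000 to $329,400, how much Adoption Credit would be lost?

$240

At $327,400 — 12% of the $3,500 excess over $323,900 is $420; credit = $825 − $420 = $405.
At $329,400 — 12% of the $5,500 excess over $323,900 is $660; credit = $825 − $660 = $165.
Lost: $405 − $165 = $240.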